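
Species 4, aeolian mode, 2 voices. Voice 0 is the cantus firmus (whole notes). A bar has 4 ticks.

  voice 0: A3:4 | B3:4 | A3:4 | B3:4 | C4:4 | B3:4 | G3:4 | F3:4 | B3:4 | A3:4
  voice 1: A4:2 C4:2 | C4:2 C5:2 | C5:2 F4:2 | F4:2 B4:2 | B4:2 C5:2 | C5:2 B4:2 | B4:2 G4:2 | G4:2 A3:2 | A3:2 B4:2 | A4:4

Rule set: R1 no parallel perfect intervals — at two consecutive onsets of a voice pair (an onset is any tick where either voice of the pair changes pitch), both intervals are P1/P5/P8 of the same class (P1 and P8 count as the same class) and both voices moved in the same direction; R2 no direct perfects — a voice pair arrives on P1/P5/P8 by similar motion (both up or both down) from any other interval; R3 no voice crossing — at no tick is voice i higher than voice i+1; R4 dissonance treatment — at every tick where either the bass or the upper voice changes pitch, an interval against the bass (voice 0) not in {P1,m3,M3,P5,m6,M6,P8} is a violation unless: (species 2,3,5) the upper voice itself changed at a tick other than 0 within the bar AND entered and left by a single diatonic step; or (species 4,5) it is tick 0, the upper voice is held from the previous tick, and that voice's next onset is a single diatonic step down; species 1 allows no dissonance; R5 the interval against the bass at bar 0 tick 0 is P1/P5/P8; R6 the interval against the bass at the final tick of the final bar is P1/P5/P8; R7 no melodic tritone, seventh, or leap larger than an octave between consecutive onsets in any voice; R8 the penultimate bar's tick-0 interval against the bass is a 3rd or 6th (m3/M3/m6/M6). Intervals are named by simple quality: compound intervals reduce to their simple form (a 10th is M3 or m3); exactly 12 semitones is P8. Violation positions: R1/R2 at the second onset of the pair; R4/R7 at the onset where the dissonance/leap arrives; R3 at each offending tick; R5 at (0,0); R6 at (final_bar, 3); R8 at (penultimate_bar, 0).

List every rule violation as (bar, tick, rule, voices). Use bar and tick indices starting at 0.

(1, 0, R4, (0, 1))
(1, 2, R4, (0, 1))
(3, 0, R4, (0, 1))
(3, 2, R7, (1,))
(4, 0, R4, (0, 1))
(7, 0, R4, (0, 1))
(7, 2, R7, (1,))
(8, 0, R3, (0, 1))
(8, 0, R4, (0, 1))
(8, 0, R7, (0,))
(8, 0, R8, (0, 1))
(8, 1, R3, (0, 1))
(8, 2, R7, (1,))
(9, 0, R1, (0, 1))

bar 0: v0=A3 v1=A4 downbeat P8
bar 1: v0=B3 v1=C4 downbeat m2
bar 2: v0=A3 v1=C5 downbeat m3
bar 3: v0=B3 v1=F4 downbeat TT
bar 4: v0=C4 v1=B4 downbeat M7
bar 5: v0=B3 v1=C5 downbeat m2
bar 6: v0=G3 v1=B4 downbeat M3
bar 7: v0=F3 v1=G4 downbeat M2
bar 8: v0=B3 v1=A3 downbeat M2
bar 9: v0=A3 v1=A4 downbeat P8
  -> R4 @ bar 1 tick 0 v(0, 1): B3/C4 m2 untreated
  -> R4 @ bar 1 tick 2 v(0, 1): B3/C5 m2 untreated
  -> R4 @ bar 3 tick 0 v(0, 1): B3/F4 TT untreated
  -> R7 @ bar 3 tick 2 v(1,): F4->B4 leap 6st
  -> R4 @ bar 4 tick 0 v(0, 1): C4/B4 M7 untreated
  -> R4 @ bar 7 tick 0 v(0, 1): F3/G4 M2 untreated
  -> R7 @ bar 7 tick 2 v(1,): G4->A3 leap 10st
  -> R3 @ bar 8 tick 0 v(0, 1): B3 above A3
  -> R4 @ bar 8 tick 0 v(0, 1): B3/A3 M2 untreated
  -> R7 @ bar 8 tick 0 v(0,): F3->B3 leap 6st
  -> R8 @ bar 8 tick 0 v(0, 1): penult M2 not 3rd/6th
  -> R3 @ bar 8 tick 1 v(0, 1): B3 above A3
  -> R7 @ bar 8 tick 2 v(1,): A3->B4 leap 14st
  -> R1 @ bar 9 tick 0 v(0, 1): B3/B4 P8 -> A3/A4 P8 similar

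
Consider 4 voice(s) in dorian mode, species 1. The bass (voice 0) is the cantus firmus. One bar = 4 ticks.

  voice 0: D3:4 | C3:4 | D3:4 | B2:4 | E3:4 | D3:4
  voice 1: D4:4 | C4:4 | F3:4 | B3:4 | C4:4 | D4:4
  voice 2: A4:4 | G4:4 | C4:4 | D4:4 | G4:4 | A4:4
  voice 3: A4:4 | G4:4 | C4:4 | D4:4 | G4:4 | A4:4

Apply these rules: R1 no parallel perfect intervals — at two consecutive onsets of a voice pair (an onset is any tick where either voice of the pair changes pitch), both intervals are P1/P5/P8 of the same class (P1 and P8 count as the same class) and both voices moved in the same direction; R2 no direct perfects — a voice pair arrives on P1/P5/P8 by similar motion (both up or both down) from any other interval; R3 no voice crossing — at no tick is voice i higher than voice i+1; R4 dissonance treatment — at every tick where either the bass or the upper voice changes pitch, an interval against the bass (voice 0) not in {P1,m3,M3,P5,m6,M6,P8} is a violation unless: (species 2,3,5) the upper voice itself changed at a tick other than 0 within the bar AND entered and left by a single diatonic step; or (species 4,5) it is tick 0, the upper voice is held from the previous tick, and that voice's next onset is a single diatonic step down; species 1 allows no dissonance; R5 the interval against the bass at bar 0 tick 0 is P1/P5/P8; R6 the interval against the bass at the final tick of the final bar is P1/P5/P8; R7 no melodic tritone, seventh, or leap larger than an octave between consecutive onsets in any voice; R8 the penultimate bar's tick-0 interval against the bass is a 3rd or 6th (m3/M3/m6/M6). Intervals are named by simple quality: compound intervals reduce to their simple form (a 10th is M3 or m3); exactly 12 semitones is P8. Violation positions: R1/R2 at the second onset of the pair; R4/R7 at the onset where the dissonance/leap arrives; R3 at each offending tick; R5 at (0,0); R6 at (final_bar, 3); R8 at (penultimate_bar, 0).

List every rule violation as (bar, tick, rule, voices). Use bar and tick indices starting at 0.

(1, 0, R1, (0, 1))
(1, 0, R1, (0, 2))
(1, 0, R1, (0, 3))
(1, 0, R1, (1, 2))
(1, 0, R1, (1, 3))
(1, 0, R1, (2, 3))
(2, 0, R1, (1, 2))
(2, 0, R1, (1, 3))
(2, 0, R1, (2, 3))
(2, 0, R4, (0, 2))
(2, 0, R4, (0, 3))
(3, 0, R1, (2, 3))
(3, 0, R7, (1,))
(4, 0, R1, (2, 3))
(4, 0, R2, (1, 2))
(4, 0, R2, (1, 3))
(5, 0, R1, (1, 2))
(5, 0, R1, (1, 3))
(5, 0, R1, (2, 3))

bar 0: v0=D3 v1=D4 v2=A4 v3=A4 downbeat P5
bar 1: v0=C3 v1=C4 v2=G4 v3=G4 downbeat P5
bar 2: v0=D3 v1=F3 v2=C4 v3=C4 downbeat m7
bar 3: v0=B2 v1=B3 v2=D4 v3=D4 downbeat m3
bar 4: v0=E3 v1=C4 v2=G4 v3=G4 downbeat m3
bar 5: v0=D3 v1=D4 v2=A4 v3=A4 downbeat P5
  -> R1 @ bar 1 tick 0 v(0, 1): D3/D4 P8 -> C3/C4 P8 similar
  -> R1 @ bar 1 tick 0 v(0, 2): D3/A4 P5 -> C3/G4 P5 similar
  -> R1 @ bar 1 tick 0 v(0, 3): D3/A4 P5 -> C3/G4 P5 similar
  -> R1 @ bar 1 tick 0 v(1, 2): D4/A4 P5 -> C4/G4 P5 similar
  -> R1 @ bar 1 tick 0 v(1, 3): D4/A4 P5 -> C4/G4 P5 similar
  -> R1 @ bar 1 tick 0 v(2, 3): A4/A4 P1 -> G4/G4 P1 similar
  -> R1 @ bar 2 tick 0 v(1, 2): C4/G4 P5 -> F3/C4 P5 similar
  -> R1 @ bar 2 tick 0 v(1, 3): C4/G4 P5 -> F3/C4 P5 similar
  -> R1 @ bar 2 tick 0 v(2, 3): G4/G4 P1 -> C4/C4 P1 similar
  -> R4 @ bar 2 tick 0 v(0, 2): D3/C4 m7 untreated
  -> R4 @ bar 2 tick 0 v(0, 3): D3/C4 m7 untreated
  -> R1 @ bar 3 tick 0 v(2, 3): C4/C4 P1 -> D4/D4 P1 similar
  -> R7 @ bar 3 tick 0 v(1,): F3->B3 leap 6st
  -> R1 @ bar 4 tick 0 v(2, 3): D4/D4 P1 -> G4/G4 P1 similar
  -> R2 @ bar 4 tick 0 v(1, 2): B3/D4 m3 -> C4/G4 P5 similar
  -> R2 @ bar 4 tick 0 v(1, 3): B3/D4 m3 -> C4/G4 P5 similar
  -> R1 @ bar 5 tick 0 v(1, 2): C4/G4 P5 -> D4/A4 P5 similar
  -> R1 @ bar 5 tick 0 v(1, 3): C4/G4 P5 -> D4/A4 P5 similar
  -> R1 @ bar 5 tick 0 v(2, 3): G4/G4 P1 -> A4/A4 P1 similar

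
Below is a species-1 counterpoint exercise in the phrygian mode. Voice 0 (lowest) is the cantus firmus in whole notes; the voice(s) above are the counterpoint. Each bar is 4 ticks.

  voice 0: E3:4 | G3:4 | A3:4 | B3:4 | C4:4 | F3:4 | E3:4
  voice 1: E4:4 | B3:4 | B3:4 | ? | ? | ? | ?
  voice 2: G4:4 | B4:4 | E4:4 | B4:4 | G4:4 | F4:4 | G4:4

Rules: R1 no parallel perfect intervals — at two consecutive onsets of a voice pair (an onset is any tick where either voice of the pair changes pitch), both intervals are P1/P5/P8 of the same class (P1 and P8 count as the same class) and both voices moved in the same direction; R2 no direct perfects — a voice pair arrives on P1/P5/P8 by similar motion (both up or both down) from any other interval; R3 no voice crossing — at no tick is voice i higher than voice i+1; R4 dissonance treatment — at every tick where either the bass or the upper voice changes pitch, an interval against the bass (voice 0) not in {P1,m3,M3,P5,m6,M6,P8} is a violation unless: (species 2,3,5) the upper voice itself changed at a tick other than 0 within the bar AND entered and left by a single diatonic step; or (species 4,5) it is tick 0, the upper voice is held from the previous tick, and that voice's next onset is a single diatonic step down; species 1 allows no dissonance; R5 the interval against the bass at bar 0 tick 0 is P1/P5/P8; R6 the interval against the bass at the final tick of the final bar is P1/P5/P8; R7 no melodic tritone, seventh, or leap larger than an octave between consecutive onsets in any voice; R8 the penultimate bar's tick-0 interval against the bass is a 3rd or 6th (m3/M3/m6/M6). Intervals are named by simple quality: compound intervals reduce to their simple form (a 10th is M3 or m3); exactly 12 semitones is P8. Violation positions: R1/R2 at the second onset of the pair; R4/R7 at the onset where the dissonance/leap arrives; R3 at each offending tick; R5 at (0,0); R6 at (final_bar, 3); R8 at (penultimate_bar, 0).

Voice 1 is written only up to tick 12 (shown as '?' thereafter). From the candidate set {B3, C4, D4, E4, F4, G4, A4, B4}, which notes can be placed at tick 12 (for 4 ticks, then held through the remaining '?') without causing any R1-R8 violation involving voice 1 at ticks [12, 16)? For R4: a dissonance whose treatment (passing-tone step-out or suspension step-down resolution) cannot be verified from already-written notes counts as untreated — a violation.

{B3, D4, G4}

B3: legal
C4: violates R4
D4: legal
E4: violates R2,R4
F4: violates R4,R7
G4: legal
A4: violates R4,R7
B4: violates R2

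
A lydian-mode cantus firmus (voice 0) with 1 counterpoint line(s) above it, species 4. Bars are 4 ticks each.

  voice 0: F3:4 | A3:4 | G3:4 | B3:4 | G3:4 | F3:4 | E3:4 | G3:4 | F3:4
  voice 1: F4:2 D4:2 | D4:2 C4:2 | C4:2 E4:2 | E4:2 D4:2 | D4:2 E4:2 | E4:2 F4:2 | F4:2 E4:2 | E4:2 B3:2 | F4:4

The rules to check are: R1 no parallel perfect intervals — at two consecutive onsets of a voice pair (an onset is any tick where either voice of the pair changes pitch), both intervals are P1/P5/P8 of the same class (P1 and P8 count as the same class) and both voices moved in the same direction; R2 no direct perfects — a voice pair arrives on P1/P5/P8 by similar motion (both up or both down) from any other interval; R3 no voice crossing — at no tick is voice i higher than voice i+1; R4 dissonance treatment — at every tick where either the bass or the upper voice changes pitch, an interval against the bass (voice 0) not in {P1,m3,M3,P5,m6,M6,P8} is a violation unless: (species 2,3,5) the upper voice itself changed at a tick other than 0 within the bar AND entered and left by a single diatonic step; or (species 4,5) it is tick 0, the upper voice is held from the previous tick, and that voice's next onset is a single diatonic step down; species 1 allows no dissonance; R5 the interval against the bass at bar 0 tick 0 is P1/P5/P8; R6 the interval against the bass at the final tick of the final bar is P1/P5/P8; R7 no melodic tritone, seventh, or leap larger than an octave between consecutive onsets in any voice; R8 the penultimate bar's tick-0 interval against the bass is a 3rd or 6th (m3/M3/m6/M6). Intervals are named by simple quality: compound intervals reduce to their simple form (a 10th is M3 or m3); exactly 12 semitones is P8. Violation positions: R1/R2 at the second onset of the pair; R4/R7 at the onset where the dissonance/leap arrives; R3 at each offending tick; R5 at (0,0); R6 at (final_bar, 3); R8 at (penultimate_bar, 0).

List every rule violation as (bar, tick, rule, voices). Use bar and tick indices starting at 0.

(2, 0, R4, (0, 1))
(5, 0, R4, (0, 1))
(8, 0, R7, (1,))

bar 0: v0=F3 v1=F4 downbeat P8
bar 1: v0=A3 v1=D4 downbeat P4
bar 2: v0=G3 v1=C4 downbeat P4
bar 3: v0=B3 v1=E4 downbeat P4
bar 4: v0=G3 v1=D4 downbeat P5
bar 5: v0=F3 v1=E4 downbeat M7
bar 6: v0=E3 v1=F4 downbeat m2
bar 7: v0=G3 v1=E4 downbeat M6
bar 8: v0=F3 v1=F4 downbeat P8
  -> R4 @ bar 2 tick 0 v(0, 1): G3/C4 P4 untreated
  -> R4 @ bar 5 tick 0 v(0, 1): F3/E4 M7 untreated
  -> R7 @ bar 8 tick 0 v(1,): B3->F4 leap 6st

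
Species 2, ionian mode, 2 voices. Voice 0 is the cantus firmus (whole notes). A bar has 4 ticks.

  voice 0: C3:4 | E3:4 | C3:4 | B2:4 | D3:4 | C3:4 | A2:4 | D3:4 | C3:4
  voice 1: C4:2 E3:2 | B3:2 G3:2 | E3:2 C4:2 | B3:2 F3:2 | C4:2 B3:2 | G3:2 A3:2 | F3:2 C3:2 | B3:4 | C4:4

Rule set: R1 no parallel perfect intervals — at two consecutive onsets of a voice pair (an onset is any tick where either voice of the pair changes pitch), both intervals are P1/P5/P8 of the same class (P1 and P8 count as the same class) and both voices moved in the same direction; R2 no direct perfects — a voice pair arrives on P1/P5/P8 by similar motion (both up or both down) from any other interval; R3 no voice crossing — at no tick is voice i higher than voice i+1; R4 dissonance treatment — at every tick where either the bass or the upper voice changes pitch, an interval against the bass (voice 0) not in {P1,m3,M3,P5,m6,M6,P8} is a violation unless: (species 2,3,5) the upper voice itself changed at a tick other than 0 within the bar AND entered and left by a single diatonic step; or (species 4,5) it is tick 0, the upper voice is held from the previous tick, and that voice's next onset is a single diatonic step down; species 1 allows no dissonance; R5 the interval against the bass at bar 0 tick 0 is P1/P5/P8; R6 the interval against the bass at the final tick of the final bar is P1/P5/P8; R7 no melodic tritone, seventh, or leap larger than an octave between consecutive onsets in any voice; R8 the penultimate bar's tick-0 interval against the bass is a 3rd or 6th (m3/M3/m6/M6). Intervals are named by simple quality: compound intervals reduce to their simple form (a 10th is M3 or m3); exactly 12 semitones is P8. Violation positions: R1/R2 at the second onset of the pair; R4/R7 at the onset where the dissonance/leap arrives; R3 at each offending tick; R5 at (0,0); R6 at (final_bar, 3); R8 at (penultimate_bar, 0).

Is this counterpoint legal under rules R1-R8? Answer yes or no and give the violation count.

No (7 violations)

bar 0: v0=C3 v1=C4 (P8)
bar 1: v0=E3 v1=B3 (P5)
bar 2: v0=C3 v1=E3 (M3)
bar 3: v0=B2 v1=B3 (P8)
bar 4: v0=D3 v1=C4 (m7)
bar 5: v0=C3 v1=G3 (P5)
bar 6: v0=A2 v1=F3 (m6)
bar 7: v0=D3 v1=B3 (M6)
bar 8: v0=C3 v1=C4 (P8)
  R2 @ bar1.0: C3/E3 M3 -> E3/B3 P5 similar
  R1 @ bar3.0: C3/C4 P8 -> B2/B3 P8 similar
  R4 @ bar3.2: B2/F3 TT untreated
  R7 @ bar3.2: B3->F3 leap 6st
  R4 @ bar4.0: D3/C4 m7 untreated
  R2 @ bar5.0: D3/B3 M6 -> C3/G3 P5 similar
  R7 @ bar7.0: C3->B3 leap 11st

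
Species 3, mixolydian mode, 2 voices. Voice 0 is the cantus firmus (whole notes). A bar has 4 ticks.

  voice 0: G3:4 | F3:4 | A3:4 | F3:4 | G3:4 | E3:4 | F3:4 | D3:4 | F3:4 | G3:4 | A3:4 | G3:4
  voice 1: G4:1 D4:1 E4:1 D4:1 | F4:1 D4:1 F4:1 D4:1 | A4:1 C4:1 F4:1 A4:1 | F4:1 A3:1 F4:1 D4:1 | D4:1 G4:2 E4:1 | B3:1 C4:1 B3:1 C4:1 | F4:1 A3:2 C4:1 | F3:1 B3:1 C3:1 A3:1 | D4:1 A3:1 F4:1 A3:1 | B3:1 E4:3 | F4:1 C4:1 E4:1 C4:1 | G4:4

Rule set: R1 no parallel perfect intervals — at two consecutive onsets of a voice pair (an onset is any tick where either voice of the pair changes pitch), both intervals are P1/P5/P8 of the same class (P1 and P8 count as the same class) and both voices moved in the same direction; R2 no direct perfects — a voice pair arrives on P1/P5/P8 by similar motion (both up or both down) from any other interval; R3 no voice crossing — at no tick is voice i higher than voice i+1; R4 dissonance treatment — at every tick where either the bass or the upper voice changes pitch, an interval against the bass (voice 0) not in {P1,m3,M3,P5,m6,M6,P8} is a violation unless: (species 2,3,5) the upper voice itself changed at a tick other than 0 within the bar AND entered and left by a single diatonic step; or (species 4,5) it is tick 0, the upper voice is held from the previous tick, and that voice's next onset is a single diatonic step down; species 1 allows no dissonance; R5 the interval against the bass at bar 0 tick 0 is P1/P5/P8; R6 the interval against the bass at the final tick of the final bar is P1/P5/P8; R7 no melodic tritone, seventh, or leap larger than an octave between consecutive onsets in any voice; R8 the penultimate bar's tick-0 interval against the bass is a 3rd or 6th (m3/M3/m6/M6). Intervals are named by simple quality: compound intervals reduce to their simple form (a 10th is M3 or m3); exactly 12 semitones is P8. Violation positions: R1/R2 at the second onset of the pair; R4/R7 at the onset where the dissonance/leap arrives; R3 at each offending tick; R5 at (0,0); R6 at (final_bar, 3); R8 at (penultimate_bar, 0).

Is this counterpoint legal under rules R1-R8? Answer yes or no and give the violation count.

bar 0: v0=G3 v1=G4 (P8)
bar 1: v0=F3 v1=F4 (P8)
bar 2: v0=A3 v1=A4 (P8)
bar 3: v0=F3 v1=F4 (P8)
bar 4: v0=G3 v1=D4 (P5)
bar 5: v0=E3 v1=B3 (P5)
bar 6: v0=F3 v1=F4 (P8)
bar 7: v0=D3 v1=F3 (m3)
bar 8: v0=F3 v1=D4 (M6)
bar 9: v0=G3 v1=B3 (M3)
bar 10: v0=A3 v1=F4 (m6)
bar 11: v0=G3 v1=G4 (P8)
  R2 @ bar2.0: F3/D4 M6 -> A3/A4 P8 similar
  R1 @ bar3.0: A3/A4 P8 -> F3/F4 P8 similar
  R2 @ bar5.0: G3/E4 M6 -> E3/B3 P5 similar
  R2 @ bar6.0: E3/C4 m6 -> F3/F4 P8 similar
  R7 @ bar7.1: F3->B3 leap 6st
  R3 @ bar7.2: D3 above C3
  R4 @ bar7.2: D3/C3 M2 untreated
  R7 @ bar7.2: B3->C3 leap 11st

No (8 violations)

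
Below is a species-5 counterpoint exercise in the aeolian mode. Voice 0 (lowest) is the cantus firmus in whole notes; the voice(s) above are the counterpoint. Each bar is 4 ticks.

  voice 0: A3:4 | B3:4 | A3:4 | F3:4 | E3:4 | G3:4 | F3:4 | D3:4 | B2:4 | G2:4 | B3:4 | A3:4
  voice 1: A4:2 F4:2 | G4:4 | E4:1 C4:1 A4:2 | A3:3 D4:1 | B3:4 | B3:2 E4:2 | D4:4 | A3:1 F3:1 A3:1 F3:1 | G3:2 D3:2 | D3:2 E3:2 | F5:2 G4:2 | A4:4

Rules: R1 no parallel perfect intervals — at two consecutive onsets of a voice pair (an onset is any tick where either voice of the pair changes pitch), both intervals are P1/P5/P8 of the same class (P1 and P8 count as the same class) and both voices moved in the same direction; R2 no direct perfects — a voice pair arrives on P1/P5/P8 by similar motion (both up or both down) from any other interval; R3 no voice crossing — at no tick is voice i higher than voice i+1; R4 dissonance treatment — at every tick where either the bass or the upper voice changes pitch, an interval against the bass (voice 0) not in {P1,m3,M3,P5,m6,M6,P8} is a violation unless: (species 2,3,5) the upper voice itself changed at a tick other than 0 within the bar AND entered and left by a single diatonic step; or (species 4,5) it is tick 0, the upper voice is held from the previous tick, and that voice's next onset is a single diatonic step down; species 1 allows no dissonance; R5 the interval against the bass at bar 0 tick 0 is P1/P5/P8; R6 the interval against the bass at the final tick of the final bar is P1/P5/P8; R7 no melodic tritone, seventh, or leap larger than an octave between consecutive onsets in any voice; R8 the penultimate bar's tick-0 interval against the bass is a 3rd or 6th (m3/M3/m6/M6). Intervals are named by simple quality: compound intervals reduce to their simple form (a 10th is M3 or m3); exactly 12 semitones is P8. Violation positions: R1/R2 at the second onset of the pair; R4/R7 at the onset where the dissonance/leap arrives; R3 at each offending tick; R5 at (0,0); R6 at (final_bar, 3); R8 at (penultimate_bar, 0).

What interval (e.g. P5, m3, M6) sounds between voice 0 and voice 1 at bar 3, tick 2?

M3

voice 0=F3 voice 1=A3 -> M3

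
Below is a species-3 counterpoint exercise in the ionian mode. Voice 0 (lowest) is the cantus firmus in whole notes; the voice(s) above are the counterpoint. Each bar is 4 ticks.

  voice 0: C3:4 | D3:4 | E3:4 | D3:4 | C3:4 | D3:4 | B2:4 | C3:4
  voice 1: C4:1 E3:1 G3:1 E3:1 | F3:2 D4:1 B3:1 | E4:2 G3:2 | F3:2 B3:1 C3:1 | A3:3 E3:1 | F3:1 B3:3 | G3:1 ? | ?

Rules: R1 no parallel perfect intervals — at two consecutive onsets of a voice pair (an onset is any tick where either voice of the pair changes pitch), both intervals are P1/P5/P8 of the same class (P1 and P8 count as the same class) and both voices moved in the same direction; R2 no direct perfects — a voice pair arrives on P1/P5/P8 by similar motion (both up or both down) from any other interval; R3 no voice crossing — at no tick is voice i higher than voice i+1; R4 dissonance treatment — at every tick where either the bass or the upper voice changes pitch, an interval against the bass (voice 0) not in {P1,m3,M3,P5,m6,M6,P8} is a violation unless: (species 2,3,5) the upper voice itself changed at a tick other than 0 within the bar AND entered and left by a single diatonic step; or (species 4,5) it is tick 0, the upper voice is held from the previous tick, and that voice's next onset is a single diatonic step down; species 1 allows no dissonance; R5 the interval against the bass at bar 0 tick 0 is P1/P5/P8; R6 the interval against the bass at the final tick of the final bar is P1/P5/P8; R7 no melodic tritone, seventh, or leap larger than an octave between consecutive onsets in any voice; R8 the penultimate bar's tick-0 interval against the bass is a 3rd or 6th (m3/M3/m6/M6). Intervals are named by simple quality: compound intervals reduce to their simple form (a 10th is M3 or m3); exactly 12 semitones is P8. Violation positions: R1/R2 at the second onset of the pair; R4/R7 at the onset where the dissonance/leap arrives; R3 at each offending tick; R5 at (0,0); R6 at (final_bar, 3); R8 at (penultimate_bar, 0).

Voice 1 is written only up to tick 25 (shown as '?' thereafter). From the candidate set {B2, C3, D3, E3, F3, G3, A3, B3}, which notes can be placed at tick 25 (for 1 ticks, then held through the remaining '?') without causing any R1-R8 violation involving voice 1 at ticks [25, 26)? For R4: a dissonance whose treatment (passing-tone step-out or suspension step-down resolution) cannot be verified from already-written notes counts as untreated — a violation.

B2: legal
C3: violates R4
D3: legal
E3: violates R4
F3: violates R4
G3: legal
A3: violates R4
B3: legal

{B2, B3, D3, G3}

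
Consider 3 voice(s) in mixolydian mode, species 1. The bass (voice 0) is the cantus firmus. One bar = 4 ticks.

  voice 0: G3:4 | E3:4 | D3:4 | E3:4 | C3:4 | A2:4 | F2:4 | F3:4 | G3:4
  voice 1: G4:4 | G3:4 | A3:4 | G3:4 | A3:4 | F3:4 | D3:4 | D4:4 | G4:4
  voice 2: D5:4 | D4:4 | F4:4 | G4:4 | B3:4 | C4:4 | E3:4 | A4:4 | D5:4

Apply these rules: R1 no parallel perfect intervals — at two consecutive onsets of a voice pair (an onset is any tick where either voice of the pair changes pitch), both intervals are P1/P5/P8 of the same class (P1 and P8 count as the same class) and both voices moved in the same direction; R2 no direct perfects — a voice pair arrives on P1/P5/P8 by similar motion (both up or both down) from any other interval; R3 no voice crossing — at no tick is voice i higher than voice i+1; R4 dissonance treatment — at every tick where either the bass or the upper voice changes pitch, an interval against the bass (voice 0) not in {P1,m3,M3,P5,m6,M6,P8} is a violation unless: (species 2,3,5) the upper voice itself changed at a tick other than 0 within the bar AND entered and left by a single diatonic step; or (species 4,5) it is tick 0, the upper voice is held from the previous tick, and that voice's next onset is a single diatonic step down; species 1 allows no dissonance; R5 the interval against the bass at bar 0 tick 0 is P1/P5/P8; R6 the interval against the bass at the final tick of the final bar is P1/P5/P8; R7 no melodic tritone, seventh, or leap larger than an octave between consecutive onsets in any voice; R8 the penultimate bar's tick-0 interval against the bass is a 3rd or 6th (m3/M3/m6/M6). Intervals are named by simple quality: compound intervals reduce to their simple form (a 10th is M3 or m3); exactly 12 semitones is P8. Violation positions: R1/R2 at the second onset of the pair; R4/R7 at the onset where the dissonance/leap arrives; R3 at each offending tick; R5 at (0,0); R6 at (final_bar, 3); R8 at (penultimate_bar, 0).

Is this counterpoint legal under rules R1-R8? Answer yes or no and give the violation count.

No (9 violations)

bar 0: v0=G3 v1=G4 v2=D5 (P5)
bar 1: v0=E3 v1=G3 v2=D4 (m7)
bar 2: v0=D3 v1=A3 v2=F4 (m3)
bar 3: v0=E3 v1=G3 v2=G4 (m3)
bar 4: v0=C3 v1=A3 v2=B3 (M7)
bar 5: v0=A2 v1=F3 v2=C4 (m3)
bar 6: v0=F2 v1=D3 v2=E3 (M7)
bar 7: v0=F3 v1=D4 v2=A4 (M3)
bar 8: v0=G3 v1=G4 v2=D5 (P5)
  R1 @ bar1.0: G4/D5 P5 -> G3/D4 P5 similar
  R4 @ bar1.0: E3/D4 m7 untreated
  R4 @ bar4.0: C3/B3 M7 untreated
  R4 @ bar6.0: F2/E3 M7 untreated
  R2 @ bar7.0: D3/E3 M2 -> D4/A4 P5 similar
  R7 @ bar7.0: E3->A4 leap 17st
  R1 @ bar8.0: D4/A4 P5 -> G4/D5 P5 similar
  R2 @ bar8.0: F3/D4 M6 -> G3/G4 P8 similar
  R2 @ bar8.0: F3/A4 M3 -> G3/D5 P5 similar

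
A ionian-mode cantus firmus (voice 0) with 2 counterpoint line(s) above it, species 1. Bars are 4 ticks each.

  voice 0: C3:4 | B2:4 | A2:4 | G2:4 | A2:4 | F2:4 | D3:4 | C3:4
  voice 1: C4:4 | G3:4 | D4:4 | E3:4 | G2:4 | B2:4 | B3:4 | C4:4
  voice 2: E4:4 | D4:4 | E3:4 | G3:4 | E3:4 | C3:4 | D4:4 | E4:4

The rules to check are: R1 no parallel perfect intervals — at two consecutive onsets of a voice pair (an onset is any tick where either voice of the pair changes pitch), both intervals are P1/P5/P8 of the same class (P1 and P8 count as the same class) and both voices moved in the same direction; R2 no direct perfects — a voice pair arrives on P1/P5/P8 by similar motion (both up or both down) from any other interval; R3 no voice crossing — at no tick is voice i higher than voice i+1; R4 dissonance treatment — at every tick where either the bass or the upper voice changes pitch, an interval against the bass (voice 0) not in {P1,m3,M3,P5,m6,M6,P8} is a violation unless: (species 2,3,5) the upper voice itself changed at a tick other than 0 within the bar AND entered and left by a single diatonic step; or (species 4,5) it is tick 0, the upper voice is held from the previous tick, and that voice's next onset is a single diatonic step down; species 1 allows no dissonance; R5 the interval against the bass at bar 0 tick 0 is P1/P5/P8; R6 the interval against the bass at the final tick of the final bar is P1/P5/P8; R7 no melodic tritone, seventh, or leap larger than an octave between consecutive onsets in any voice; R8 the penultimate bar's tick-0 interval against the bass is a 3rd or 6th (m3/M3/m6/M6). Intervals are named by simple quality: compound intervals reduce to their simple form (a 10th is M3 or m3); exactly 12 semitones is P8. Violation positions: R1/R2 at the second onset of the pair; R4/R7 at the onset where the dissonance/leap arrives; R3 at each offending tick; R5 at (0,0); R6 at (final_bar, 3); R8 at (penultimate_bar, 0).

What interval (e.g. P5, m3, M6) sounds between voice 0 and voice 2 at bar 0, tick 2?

voice 0=C3 voice 2=E4 -> M3

M3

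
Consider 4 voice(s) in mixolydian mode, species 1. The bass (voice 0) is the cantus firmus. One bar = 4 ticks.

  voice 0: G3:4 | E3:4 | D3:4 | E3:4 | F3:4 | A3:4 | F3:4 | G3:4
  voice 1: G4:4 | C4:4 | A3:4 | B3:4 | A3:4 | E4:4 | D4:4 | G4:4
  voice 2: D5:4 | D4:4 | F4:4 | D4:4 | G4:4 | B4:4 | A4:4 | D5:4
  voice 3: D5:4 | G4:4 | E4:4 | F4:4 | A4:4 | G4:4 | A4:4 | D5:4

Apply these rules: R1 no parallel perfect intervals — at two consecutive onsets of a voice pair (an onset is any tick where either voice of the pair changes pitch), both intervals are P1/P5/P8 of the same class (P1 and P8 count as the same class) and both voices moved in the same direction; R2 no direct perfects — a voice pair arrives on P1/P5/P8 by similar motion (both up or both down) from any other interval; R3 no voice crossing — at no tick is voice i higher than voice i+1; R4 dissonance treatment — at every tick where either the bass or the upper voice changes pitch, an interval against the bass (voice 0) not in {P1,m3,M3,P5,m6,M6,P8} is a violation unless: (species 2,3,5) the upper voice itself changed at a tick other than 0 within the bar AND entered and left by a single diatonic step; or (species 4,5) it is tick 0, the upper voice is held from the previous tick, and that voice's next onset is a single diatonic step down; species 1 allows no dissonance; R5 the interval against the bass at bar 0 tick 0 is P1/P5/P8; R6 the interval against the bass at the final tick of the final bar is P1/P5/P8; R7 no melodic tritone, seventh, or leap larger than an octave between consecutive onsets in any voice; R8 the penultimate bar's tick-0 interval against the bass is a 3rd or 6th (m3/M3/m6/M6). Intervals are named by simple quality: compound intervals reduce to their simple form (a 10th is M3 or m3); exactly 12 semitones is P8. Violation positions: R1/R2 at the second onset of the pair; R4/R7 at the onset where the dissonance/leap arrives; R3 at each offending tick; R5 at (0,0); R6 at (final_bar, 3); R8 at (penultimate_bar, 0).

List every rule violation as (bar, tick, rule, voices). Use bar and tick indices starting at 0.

bar 0: v0=G3 v1=G4 v2=D5 v3=D5 downbeat P5
bar 1: v0=E3 v1=C4 v2=D4 v3=G4 downbeat m3
bar 2: v0=D3 v1=A3 v2=F4 v3=E4 downbeat M2
bar 3: v0=E3 v1=B3 v2=D4 v3=F4 downbeat m2
bar 4: v0=F3 v1=A3 v2=G4 v3=A4 downbeat M3
bar 5: v0=A3 v1=E4 v2=B4 v3=G4 downbeat m7
bar 6: v0=F3 v1=D4 v2=A4 v3=A4 downbeat M3
bar 7: v0=G3 v1=G4 v2=D5 v3=D5 downbeat P5
  -> R1 @ bar 1 tick 0 v(1, 3): G4/D5 P5 -> C4/G4 P5 similar
  -> R4 @ bar 1 tick 0 v(0, 2): E3/D4 m7 untreated
  -> R1 @ bar 2 tick 0 v(1, 3): C4/G4 P5 -> A3/E4 P5 similar
  -> R2 @ bar 2 tick 0 v(0, 1): E3/C4 m6 -> D3/A3 P5 similar
  -> R3 @ bar 2 tick 0 v(2, 3): F4 above E4
  -> R4 @ bar 2 tick 0 v(0, 3): D3/E4 M2 untreated
  -> R3 @ bar 2 tick 1 v(2, 3): F4 above E4
  -> R3 @ bar 2 tick 2 v(2, 3): F4 above E4
  -> R3 @ bar 2 tick 3 v(2, 3): F4 above E4
  -> R1 @ bar 3 tick 0 v(0, 1): D3/A3 P5 -> E3/B3 P5 similar
  -> R4 @ bar 3 tick 0 v(0, 2): E3/D4 m7 untreated
  -> R4 @ bar 3 tick 0 v(0, 3): E3/F4 m2 untreated
  -> R4 @ bar 4 tick 0 v(0, 2): F3/G4 M2 untreated
  -> R2 @ bar 5 tick 0 v(0, 1): F3/A3 M3 -> A3/E4 P5 similar
  -> R2 @ bar 5 tick 0 v(1, 2): A3/G4 m7 -> E4/B4 P5 similar
  -> R3 @ bar 5 tick 0 v(2, 3): B4 above G4
  -> R4 @ bar 5 tick 0 v(0, 2): A3/B4 M2 untreated
  -> R4 @ bar 5 tick 0 v(0, 3): A3/G4 m7 untreated
  -> R3 @ bar 5 tick 1 v(2, 3): B4 above G4
  -> R3 @ bar 5 tick 2 v(2, 3): B4 above G4
  -> R3 @ bar 5 tick 3 v(2, 3): B4 above G4
  -> R1 @ bar 6 tick 0 v(1, 2): E4/B4 P5 -> D4/A4 P5 similar
  -> R1 @ bar 7 tick 0 v(1, 2): D4/A4 P5 -> G4/D5 P5 similar
  -> R1 @ bar 7 tick 0 v(1, 3): D4/A4 P5 -> G4/D5 P5 similar
  -> R1 @ bar 7 tick 0 v(2, 3): A4/A4 P1 -> D5/D5 P1 similar
  -> R2 @ bar 7 tick 0 v(0, 1): F3/D4 M6 -> G3/G4 P8 similar
  -> R2 @ bar 7 tick 0 v(0, 2): F3/A4 M3 -> G3/D5 P5 similar
  -> R2 @ bar 7 tick 0 v(0, 3): F3/A4 M3 -> G3/D5 P5 similar

(1, 0, R1, (1, 3))
(1, 0, R4, (0, 2))
(2, 0, R1, (1, 3))
(2, 0, R2, (0, 1))
(2, 0, R3, (2, 3))
(2, 0, R4, (0, 3))
(2, 1, R3, (2, 3))
(2, 2, R3, (2, 3))
(2, 3, R3, (2, 3))
(3, 0, R1, (0, 1))
(3, 0, R4, (0, 2))
(3, 0, R4, (0, 3))
(4, 0, R4, (0, 2))
(5, 0, R2, (0, 1))
(5, 0, R2, (1, 2))
(5, 0, R3, (2, 3))
(5, 0, R4, (0, 2))
(5, 0, R4, (0, 3))
(5, 1, R3, (2, 3))
(5, 2, R3, (2, 3))
(5, 3, R3, (2, 3))
(6, 0, R1, (1, 2))
(7, 0, R1, (1, 2))
(7, 0, R1, (1, 3))
(7, 0, R1, (2, 3))
(7, 0, R2, (0, 1))
(7, 0, R2, (0, 2))
(7, 0, R2, (0, 3))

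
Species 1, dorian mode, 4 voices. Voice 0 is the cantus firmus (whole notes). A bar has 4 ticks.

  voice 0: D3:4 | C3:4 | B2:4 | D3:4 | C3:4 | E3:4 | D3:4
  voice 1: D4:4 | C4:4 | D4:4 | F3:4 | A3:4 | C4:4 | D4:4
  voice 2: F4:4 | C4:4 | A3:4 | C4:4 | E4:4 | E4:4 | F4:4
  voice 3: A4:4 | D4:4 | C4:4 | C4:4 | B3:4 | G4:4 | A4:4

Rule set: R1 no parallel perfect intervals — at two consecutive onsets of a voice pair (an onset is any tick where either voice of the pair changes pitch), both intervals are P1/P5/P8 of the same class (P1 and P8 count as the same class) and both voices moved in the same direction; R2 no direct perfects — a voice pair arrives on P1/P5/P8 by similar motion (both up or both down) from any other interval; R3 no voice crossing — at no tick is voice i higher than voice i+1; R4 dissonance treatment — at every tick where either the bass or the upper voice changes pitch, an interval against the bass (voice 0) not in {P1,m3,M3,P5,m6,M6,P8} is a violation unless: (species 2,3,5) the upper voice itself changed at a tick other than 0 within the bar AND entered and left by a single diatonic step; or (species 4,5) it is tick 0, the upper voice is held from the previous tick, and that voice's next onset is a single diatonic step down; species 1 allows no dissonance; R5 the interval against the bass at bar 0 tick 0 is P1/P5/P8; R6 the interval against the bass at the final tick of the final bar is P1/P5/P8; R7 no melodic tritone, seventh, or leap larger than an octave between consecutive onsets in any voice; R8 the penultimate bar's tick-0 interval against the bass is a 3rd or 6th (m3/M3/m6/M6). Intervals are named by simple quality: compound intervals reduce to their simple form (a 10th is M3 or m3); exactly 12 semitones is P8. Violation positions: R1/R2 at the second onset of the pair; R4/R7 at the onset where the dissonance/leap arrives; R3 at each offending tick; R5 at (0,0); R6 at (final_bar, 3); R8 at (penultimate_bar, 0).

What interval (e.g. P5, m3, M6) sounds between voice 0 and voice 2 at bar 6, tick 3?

m3

voice 0=D3 voice 2=F4 -> m3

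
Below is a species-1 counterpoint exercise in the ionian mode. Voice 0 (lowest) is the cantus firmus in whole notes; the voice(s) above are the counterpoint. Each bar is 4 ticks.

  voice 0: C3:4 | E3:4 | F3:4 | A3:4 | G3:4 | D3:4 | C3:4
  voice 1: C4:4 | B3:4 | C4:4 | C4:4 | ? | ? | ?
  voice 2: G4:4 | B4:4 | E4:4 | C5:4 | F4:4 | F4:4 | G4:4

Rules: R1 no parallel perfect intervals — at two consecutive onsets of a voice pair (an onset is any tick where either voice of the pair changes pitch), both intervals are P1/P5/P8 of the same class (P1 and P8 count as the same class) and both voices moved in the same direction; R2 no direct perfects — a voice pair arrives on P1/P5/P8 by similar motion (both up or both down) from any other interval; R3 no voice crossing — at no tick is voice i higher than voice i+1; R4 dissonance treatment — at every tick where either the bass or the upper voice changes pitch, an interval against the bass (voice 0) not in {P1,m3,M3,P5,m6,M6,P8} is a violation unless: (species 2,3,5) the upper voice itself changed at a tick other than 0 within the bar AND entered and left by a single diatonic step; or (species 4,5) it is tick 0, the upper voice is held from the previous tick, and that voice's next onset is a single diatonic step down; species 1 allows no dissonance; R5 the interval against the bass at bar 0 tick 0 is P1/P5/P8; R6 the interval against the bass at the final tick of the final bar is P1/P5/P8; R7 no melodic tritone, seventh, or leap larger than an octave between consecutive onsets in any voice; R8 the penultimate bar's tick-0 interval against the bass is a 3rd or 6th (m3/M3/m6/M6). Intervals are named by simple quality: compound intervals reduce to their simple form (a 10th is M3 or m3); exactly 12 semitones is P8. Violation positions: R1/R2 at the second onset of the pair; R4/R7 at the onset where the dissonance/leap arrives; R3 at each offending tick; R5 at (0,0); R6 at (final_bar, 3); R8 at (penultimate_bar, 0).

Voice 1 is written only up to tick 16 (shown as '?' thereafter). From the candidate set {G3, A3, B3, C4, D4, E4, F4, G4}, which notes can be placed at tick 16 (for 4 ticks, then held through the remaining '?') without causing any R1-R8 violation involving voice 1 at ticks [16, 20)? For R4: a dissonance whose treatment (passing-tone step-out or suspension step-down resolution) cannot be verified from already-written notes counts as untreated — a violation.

G3: violates R2
A3: violates R4
B3: legal
C4: violates R4
D4: legal
E4: legal
F4: violates R4
G4: violates R3

{B3, D4, E4}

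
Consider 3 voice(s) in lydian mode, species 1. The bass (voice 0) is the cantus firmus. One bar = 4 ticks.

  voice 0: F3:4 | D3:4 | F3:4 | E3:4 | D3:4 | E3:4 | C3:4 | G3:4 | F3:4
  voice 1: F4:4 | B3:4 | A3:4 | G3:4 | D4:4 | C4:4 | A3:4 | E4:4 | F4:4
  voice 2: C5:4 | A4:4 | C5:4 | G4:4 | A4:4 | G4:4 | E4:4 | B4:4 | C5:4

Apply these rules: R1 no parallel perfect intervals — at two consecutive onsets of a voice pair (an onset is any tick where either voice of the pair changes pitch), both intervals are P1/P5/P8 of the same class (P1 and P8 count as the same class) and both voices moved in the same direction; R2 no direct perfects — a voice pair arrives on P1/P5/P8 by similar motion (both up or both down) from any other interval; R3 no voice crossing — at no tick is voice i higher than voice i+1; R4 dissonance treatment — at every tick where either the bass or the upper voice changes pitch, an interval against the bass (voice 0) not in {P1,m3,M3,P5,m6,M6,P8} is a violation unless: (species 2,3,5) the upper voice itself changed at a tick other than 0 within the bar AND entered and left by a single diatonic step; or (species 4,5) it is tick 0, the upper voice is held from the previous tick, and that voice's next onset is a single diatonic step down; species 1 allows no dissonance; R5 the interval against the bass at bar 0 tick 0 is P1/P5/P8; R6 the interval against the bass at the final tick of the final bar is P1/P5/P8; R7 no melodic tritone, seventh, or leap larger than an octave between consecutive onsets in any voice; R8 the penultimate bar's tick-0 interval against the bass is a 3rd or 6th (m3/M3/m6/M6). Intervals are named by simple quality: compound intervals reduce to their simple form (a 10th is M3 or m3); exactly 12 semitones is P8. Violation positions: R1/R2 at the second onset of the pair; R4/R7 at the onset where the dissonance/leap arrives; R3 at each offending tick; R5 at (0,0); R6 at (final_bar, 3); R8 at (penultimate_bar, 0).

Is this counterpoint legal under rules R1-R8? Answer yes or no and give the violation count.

bar 0: v0=F3 v1=F4 v2=C5 (P5)
bar 1: v0=D3 v1=B3 v2=A4 (P5)
bar 2: v0=F3 v1=A3 v2=C5 (P5)
bar 3: v0=E3 v1=G3 v2=G4 (m3)
bar 4: v0=D3 v1=D4 v2=A4 (P5)
bar 5: v0=E3 v1=C4 v2=G4 (m3)
bar 6: v0=C3 v1=A3 v2=E4 (M3)
bar 7: v0=G3 v1=E4 v2=B4 (M3)
bar 8: v0=F3 v1=F4 v2=C5 (P5)
  R1 @ bar1.0: F3/C5 P5 -> D3/A4 P5 similar
  R7 @ bar1.0: F4->B3 leap 6st
  R1 @ bar2.0: D3/A4 P5 -> F3/C5 P5 similar
  R2 @ bar3.0: A3/C5 m3 -> G3/G4 P8 similar
  R2 @ bar4.0: G3/G4 P8 -> D4/A4 P5 similar
  R1 @ bar5.0: D4/A4 P5 -> C4/G4 P5 similar
  R1 @ bar6.0: C4/G4 P5 -> A3/E4 P5 similar
  R1 @ bar7.0: A3/E4 P5 -> E4/B4 P5 similar
  R1 @ bar8.0: E4/B4 P5 -> F4/C5 P5 similar

No (9 violations)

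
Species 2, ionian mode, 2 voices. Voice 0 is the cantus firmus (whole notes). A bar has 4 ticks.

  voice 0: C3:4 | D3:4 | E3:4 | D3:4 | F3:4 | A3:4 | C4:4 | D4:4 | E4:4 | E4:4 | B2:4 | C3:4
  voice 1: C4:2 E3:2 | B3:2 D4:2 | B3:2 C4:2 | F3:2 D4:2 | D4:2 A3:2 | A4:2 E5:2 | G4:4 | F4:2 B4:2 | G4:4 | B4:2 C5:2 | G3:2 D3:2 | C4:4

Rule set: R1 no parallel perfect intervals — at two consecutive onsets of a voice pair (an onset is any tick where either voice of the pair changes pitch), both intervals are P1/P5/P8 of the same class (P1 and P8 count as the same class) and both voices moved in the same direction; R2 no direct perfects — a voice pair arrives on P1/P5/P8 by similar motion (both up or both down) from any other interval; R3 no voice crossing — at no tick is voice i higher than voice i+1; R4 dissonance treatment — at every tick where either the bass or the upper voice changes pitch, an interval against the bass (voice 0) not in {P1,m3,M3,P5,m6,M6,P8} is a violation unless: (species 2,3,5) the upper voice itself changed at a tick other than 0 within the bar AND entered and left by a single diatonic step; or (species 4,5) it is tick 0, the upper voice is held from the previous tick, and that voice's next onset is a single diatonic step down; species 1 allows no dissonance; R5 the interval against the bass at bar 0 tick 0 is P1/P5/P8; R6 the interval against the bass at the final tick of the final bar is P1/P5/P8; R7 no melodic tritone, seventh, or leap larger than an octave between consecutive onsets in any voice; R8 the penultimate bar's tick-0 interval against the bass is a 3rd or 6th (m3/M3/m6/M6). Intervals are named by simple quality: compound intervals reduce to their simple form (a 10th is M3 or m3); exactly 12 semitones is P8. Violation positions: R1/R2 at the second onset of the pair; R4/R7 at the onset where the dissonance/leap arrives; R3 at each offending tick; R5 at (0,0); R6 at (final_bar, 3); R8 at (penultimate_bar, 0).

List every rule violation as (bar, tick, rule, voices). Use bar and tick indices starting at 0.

(5, 0, R2, (0, 1))
(7, 2, R7, (1,))
(10, 0, R7, (0,))
(10, 0, R7, (1,))
(11, 0, R2, (0, 1))
(11, 0, R7, (1,))

bar 0: v0=C3 v1=C4 downbeat P8
bar 1: v0=D3 v1=B3 downbeat M6
bar 2: v0=E3 v1=B3 downbeat P5
bar 3: v0=D3 v1=F3 downbeat m3
bar 4: v0=F3 v1=D4 downbeat M6
bar 5: v0=A3 v1=A4 downbeat P8
bar 6: v0=C4 v1=G4 downbeat P5
bar 7: v0=D4 v1=F4 downbeat m3
bar 8: v0=E4 v1=G4 downbeat m3
bar 9: v0=E4 v1=B4 downbeat P5
bar 10: v0=B2 v1=G3 downbeat m6
bar 11: v0=C3 v1=C4 downbeat P8
  -> R2 @ bar 5 tick 0 v(0, 1): F3/A3 M3 -> A3/A4 P8 similar
  -> R7 @ bar 7 tick 2 v(1,): F4->B4 leap 6st
  -> R7 @ bar 10 tick 0 v(0,): E4->B2 leap 17st
  -> R7 @ bar 10 tick 0 v(1,): C5->G3 leap 17st
  -> R2 @ bar 11 tick 0 v(0, 1): B2/D3 m3 -> C3/C4 P8 similar
  -> R7 @ bar 11 tick 0 v(1,): D3->C4 leap 10st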